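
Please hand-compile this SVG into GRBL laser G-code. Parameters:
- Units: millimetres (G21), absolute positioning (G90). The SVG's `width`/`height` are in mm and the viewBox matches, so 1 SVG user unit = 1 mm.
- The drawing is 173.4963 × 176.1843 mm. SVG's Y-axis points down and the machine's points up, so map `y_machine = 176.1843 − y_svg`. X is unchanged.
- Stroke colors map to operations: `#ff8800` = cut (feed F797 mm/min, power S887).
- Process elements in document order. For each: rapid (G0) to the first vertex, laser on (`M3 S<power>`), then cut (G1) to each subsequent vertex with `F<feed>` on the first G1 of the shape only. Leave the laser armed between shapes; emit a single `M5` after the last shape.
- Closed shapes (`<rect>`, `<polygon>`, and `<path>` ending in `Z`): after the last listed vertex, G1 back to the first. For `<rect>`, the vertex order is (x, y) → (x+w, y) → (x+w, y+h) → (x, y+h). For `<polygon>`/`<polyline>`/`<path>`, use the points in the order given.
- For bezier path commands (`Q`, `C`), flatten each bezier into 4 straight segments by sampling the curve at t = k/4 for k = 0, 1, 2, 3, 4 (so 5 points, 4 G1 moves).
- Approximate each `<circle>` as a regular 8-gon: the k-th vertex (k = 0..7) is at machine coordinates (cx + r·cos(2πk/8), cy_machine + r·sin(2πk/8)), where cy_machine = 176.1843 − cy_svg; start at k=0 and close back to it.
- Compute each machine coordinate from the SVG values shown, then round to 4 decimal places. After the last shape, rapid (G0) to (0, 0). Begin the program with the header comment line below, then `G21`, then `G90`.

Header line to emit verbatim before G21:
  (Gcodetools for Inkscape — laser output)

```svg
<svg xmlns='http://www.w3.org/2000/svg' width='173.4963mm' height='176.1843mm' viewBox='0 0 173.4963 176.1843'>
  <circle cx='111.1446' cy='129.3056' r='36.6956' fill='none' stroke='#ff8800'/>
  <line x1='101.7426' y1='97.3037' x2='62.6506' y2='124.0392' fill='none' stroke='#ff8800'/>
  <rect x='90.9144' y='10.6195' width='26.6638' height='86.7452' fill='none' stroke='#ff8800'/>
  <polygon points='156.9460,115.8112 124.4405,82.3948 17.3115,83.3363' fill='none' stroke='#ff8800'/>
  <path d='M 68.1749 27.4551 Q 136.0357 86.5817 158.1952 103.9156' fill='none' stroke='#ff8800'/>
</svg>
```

(Gcodetools for Inkscape — laser output)
G21
G90
G0 X147.8402 Y46.8787
M3 S887
G1 X137.0923 Y72.8264 F797
G1 X111.1446 Y83.5743
G1 X85.1969 Y72.8264
G1 X74.4490 Y46.8787
G1 X85.1969 Y20.9310
G1 X111.1446 Y10.1831
G1 X137.0923 Y20.9310
G1 X147.8402 Y46.8787
G0 X101.7426 Y78.8806
M3 S887
G1 X62.6506 Y52.1451 F797
G0 X90.9144 Y165.5648
M3 S887
G1 X117.5782 Y165.5648 F797
G1 X117.5782 Y78.8196
G1 X90.9144 Y78.8196
G1 X90.9144 Y165.5648
G0 X156.9460 Y60.3731
M3 S887
G1 X124.4405 Y93.7895 F797
G1 X17.3115 Y92.8480
G1 X156.9460 Y60.3731
G0 X68.1749 Y148.7292
M3 S887
G1 X99.2490 Y121.7779 F797
G1 X124.6104 Y100.0508
G1 X144.2591 Y83.5477
G1 X158.1952 Y72.2687
M5
G0 X0.0000 Y0.0000

viewBox `0 0 173.4963 176.1843` with mm width/height → 1 unit = 1 mm. Flip: y_m = 176.1843 − y_svg.

**Shape 1** — `<circle>` circle, stroke `#ff8800` → cut (S887, F797). Machine vertices: (147.8402,46.8787) → (137.0923,72.8264) → (111.1446,83.5743) → (85.1969,72.8264) → (74.4490,46.8787) → (85.1969,20.9310) → (111.1446,10.1831) → (137.0923,20.9310) → (147.8402,46.8787). Closed: final G1 returns to the first vertex.

**Shape 2** — `<line>` line segment, stroke `#ff8800` → cut (S887, F797). Machine vertices: (101.7426,78.8806) → (62.6506,52.1451). Open path.

**Shape 3** — `<rect>` rectangle, stroke `#ff8800` → cut (S887, F797). Machine vertices: (90.9144,165.5648) → (117.5782,165.5648) → (117.5782,78.8196) → (90.9144,78.8196) → (90.9144,165.5648). Closed: final G1 returns to the first vertex.

**Shape 4** — `<polygon>` closed polygon, stroke `#ff8800` → cut (S887, F797). Machine vertices: (156.9460,60.3731) → (124.4405,93.7895) → (17.3115,92.8480) → (156.9460,60.3731). Closed: final G1 returns to the first vertex.

**Shape 5** — `<path>` quadratic bezier, stroke `#ff8800` → cut (S887, F797). Control points (SVG): P0=(68.1749,27.4551), P1=(136.0357,86.5817), P2=(158.1952,103.9156); sampled at t=k/4. Machine vertices: (68.1749,148.7292) → (99.2490,121.7779) → (124.6104,100.0508) → (144.2591,83.5477) → (158.1952,72.2687). Open path.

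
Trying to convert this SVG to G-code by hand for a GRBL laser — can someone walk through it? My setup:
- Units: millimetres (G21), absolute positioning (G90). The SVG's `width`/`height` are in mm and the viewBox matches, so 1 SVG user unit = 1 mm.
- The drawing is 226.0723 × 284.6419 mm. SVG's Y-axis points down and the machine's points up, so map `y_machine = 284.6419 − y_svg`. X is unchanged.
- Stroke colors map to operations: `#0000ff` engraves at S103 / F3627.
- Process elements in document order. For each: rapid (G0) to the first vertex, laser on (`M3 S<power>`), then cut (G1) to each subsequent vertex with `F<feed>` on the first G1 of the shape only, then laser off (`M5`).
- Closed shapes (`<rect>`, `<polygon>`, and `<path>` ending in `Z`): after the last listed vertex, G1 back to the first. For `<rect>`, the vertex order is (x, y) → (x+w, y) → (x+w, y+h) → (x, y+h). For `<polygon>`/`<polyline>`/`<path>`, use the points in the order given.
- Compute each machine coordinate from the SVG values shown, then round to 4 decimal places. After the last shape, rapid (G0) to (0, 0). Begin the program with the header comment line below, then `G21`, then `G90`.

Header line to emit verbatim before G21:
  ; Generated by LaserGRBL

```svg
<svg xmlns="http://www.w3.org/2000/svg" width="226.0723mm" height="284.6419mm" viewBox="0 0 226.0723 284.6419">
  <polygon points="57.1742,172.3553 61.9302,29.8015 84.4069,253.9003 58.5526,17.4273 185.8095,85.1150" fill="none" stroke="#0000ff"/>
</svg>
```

; Generated by LaserGRBL
G21
G90
G0 X57.1742 Y112.2866
M3 S103
G1 X61.9302 Y254.8404 F3627
G1 X84.4069 Y30.7416
G1 X58.5526 Y267.2146
G1 X185.8095 Y199.5269
G1 X57.1742 Y112.2866
M5
G0 X0.0000 Y0.0000

1 u = 1 mm; y_m = 284.6419 − y.

[1] `<polygon>` closed polygon, #0000ff→engrave S103 F3627: (57.1742,112.2866) → (61.9302,254.8404) → (84.4069,30.7416) → (58.5526,267.2146) → (185.8095,199.5269) → (57.1742,112.2866) (closed)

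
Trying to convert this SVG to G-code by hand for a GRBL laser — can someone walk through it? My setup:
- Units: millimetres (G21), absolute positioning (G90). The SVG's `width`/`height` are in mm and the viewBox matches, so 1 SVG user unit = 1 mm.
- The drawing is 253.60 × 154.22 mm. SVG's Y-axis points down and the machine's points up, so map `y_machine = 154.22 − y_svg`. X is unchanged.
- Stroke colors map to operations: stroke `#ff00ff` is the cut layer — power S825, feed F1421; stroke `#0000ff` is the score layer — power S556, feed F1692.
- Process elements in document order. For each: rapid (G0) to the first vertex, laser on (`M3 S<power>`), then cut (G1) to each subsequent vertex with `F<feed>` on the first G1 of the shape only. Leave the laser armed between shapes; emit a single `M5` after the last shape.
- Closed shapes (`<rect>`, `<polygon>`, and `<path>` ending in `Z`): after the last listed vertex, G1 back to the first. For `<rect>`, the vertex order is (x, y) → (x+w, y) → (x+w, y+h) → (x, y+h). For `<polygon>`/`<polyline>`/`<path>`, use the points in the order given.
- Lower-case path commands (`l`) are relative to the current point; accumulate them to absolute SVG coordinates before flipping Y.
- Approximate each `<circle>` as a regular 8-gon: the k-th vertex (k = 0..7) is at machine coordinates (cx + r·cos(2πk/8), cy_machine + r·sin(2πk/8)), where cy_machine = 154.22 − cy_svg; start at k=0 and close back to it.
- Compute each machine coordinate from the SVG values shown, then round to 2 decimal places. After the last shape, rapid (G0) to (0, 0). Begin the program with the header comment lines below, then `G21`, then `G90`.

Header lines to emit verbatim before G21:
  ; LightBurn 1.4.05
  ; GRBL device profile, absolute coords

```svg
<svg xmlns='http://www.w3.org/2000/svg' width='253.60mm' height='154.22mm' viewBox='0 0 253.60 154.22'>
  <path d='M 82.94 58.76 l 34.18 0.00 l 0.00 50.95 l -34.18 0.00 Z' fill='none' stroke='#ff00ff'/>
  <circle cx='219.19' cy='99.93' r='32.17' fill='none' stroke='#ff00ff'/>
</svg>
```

viewBox `0 0 253.60 154.22` with mm width/height → 1 unit = 1 mm. Flip: y_m = 154.22 − y_svg.

**Shape 1** — `<path>` rectangle, stroke `#ff00ff` → cut (S825, F1421). Machine vertices: (82.94,95.46) → (117.12,95.46) → (117.12,44.51) → (82.94,44.51) → (82.94,95.46). Closed: final G1 returns to the first vertex.

**Shape 2** — `<circle>` circle, stroke `#ff00ff` → cut (S825, F1421). Machine vertices: (251.36,54.29) → (241.94,77.04) → (219.19,86.46) → (196.44,77.04) → (187.02,54.29) → (196.44,31.54) → (219.19,22.12) → (241.94,31.54) → (251.36,54.29). Closed: final G1 returns to the first vertex.

; LightBurn 1.4.05
; GRBL device profile, absolute coords
G21
G90
G0 X82.94 Y95.46
M3 S825
G1 X117.12 Y95.46 F1421
G1 X117.12 Y44.51
G1 X82.94 Y44.51
G1 X82.94 Y95.46
G0 X251.36 Y54.29
M3 S825
G1 X241.94 Y77.04 F1421
G1 X219.19 Y86.46
G1 X196.44 Y77.04
G1 X187.02 Y54.29
G1 X196.44 Y31.54
G1 X219.19 Y22.12
G1 X241.94 Y31.54
G1 X251.36 Y54.29
M5
G0 X0.00 Y0.00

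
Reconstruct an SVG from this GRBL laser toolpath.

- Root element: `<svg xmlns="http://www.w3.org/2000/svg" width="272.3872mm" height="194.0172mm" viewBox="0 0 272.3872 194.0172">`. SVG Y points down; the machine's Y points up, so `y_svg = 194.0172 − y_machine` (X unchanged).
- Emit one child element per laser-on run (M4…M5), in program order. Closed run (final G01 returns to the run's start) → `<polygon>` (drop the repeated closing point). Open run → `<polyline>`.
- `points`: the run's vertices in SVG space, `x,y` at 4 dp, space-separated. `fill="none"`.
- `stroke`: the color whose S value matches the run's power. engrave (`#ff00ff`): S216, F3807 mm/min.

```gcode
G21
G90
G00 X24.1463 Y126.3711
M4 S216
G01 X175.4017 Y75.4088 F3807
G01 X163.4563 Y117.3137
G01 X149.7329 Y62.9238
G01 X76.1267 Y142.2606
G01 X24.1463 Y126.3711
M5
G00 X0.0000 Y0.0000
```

Each laser-on run becomes one SVG element. Flip Y back into SVG space with y_svg = 194.0172 − y_machine. Every run uses S216, so all elements get stroke `#ff00ff` (engrave).

Run 1: The run returns to its start, so emit a `<polygon>` with points (Y-flipped): 24.1463,67.6461 175.4017,118.6084 163.4563,76.7035 149.7329,131.0934 76.1267,51.7566.

<svg xmlns="http://www.w3.org/2000/svg" width="272.3872mm" height="194.0172mm" viewBox="0 0 272.3872 194.0172">
  <polygon points="24.1463,67.6461 175.4017,118.6084 163.4563,76.7035 149.7329,131.0934 76.1267,51.7566" fill="none" stroke="#ff00ff"/>
</svg>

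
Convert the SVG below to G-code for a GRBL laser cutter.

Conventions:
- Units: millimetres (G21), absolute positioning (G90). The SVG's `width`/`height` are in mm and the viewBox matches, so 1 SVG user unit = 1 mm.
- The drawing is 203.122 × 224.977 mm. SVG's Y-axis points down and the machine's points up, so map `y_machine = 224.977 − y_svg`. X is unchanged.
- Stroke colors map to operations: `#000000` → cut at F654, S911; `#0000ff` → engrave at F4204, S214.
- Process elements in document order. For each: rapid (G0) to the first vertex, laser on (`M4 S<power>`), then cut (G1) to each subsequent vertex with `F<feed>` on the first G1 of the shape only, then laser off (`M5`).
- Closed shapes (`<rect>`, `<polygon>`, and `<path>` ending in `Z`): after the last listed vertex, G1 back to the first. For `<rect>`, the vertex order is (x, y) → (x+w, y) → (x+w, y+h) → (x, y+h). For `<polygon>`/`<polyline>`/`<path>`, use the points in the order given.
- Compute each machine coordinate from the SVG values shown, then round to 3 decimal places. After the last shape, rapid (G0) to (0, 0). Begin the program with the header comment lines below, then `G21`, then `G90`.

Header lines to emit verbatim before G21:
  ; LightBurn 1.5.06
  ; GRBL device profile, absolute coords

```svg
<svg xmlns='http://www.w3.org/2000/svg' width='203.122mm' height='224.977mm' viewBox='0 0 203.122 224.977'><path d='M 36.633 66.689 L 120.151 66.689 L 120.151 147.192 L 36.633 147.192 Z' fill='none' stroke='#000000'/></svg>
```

; LightBurn 1.5.06
; GRBL device profile, absolute coords
G21
G90
G0 X36.633 Y158.288
M4 S911
G1 X120.151 Y158.288 F654
G1 X120.151 Y77.785
G1 X36.633 Y77.785
G1 X36.633 Y158.288
M5
G0 X0.000 Y0.000

Since the viewBox matches the mm dimensions, user units are millimetres directly. The only transform is the Y-flip y_m = 224.977 − y_svg.

Shape 1 is a rectangle drawn with `<path>`. Its stroke #000000 means cut at S911, F654. After flipping Y the toolpath is (36.633,158.288) → (120.151,158.288) → (120.151,77.785) → (36.633,77.785) → (36.633,158.288), returning to the start.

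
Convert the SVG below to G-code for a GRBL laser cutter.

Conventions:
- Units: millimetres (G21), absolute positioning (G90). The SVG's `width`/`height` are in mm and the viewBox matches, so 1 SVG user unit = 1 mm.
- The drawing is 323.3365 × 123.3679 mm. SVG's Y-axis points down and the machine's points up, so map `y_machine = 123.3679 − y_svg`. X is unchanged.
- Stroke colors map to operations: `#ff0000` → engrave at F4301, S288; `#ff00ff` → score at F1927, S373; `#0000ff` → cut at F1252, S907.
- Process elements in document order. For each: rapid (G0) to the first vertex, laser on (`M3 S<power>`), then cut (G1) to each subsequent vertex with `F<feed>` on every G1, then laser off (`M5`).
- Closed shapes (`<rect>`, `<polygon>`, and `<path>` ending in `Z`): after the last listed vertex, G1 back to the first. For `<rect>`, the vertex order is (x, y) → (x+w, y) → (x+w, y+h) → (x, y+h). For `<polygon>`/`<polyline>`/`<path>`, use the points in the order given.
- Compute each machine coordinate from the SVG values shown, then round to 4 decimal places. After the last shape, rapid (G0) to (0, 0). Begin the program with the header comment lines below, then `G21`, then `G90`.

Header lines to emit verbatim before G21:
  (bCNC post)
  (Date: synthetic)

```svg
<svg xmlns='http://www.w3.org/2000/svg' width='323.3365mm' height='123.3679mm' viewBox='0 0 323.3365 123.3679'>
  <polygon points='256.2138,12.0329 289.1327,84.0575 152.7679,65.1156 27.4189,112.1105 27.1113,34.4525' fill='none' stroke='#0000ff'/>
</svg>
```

1 u = 1 mm; y_m = 123.3679 − y.

[1] `<polygon>` closed polygon, #0000ff→cut S907 F1252: (256.2138,111.3350) → (289.1327,39.3104) → (152.7679,58.2523) → (27.4189,11.2574) → (27.1113,88.9154) → (256.2138,111.3350) (closed)

(bCNC post)
(Date: synthetic)
G21
G90
G0 X256.2138 Y111.3350
M3 S907
G1 X289.1327 Y39.3104 F1252
G1 X152.7679 Y58.2523 F1252
G1 X27.4189 Y11.2574 F1252
G1 X27.1113 Y88.9154 F1252
G1 X256.2138 Y111.3350 F1252
M5
G0 X0.0000 Y0.0000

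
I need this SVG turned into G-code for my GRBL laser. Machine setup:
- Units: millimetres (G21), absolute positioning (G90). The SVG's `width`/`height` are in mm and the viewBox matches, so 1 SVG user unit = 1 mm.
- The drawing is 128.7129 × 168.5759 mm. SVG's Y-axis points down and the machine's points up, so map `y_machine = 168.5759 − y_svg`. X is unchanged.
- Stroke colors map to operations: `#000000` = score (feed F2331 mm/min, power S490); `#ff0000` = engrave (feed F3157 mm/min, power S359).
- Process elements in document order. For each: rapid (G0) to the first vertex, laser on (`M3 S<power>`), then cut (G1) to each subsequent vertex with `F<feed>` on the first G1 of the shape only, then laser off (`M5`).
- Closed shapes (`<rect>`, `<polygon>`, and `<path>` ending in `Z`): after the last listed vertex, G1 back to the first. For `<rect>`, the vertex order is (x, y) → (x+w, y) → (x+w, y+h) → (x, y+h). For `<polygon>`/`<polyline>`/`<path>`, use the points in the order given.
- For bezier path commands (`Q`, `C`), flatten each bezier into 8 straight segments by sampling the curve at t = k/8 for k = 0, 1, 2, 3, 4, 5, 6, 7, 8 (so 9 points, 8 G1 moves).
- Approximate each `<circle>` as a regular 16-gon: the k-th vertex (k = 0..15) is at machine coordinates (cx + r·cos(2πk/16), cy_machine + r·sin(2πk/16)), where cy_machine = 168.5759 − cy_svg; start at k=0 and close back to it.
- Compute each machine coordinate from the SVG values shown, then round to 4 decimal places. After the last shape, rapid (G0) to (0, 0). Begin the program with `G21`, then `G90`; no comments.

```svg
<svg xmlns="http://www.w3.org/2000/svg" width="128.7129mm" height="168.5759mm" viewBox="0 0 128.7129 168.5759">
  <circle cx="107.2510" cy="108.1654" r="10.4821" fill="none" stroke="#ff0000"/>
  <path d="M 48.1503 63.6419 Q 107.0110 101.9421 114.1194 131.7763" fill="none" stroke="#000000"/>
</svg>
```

1 u = 1 mm; y_m = 168.5759 − y.

[1] `<circle>` circle, #ff0000→engrave S359 F3157: (117.7331,60.4105) → (116.9352,64.4218) → (114.6630,67.8225) → (111.2623,70.0947) → (107.2510,70.8926) → (103.2397,70.0947) → (99.8390,67.8225) → (97.5668,64.4218) → (96.7689,60.4105) → (97.5668,56.3992) → (99.8390,52.9985) → (103.2397,50.7263) → (107.2510,49.9284) → (111.2623,50.7263) → (114.6630,52.9985) → (116.9352,56.3992) → (117.7331,60.4105) (closed)

[2] `<path>` quadratic bezier, #000000→score S490 F2331: (48.1503,104.9340) → (62.0568,95.4912) → (74.3461,86.3130) → (85.0182,77.3994) → (94.0729,68.7503) → (101.5104,60.3658) → (107.3307,52.2458) → (111.5337,44.3904) → (114.1194,36.7996)

G21
G90
G0 X117.7331 Y60.4105
M3 S359
G1 X116.9352 Y64.4218 F3157
G1 X114.6630 Y67.8225
G1 X111.2623 Y70.0947
G1 X107.2510 Y70.8926
G1 X103.2397 Y70.0947
G1 X99.8390 Y67.8225
G1 X97.5668 Y64.4218
G1 X96.7689 Y60.4105
G1 X97.5668 Y56.3992
G1 X99.8390 Y52.9985
G1 X103.2397 Y50.7263
G1 X107.2510 Y49.9284
G1 X111.2623 Y50.7263
G1 X114.6630 Y52.9985
G1 X116.9352 Y56.3992
G1 X117.7331 Y60.4105
M5
G0 X48.1503 Y104.9340
M3 S490
G1 X62.0568 Y95.4912 F2331
G1 X74.3461 Y86.3130
G1 X85.0182 Y77.3994
G1 X94.0729 Y68.7503
G1 X101.5104 Y60.3658
G1 X107.3307 Y52.2458
G1 X111.5337 Y44.3904
G1 X114.1194 Y36.7996
M5
G0 X0.0000 Y0.0000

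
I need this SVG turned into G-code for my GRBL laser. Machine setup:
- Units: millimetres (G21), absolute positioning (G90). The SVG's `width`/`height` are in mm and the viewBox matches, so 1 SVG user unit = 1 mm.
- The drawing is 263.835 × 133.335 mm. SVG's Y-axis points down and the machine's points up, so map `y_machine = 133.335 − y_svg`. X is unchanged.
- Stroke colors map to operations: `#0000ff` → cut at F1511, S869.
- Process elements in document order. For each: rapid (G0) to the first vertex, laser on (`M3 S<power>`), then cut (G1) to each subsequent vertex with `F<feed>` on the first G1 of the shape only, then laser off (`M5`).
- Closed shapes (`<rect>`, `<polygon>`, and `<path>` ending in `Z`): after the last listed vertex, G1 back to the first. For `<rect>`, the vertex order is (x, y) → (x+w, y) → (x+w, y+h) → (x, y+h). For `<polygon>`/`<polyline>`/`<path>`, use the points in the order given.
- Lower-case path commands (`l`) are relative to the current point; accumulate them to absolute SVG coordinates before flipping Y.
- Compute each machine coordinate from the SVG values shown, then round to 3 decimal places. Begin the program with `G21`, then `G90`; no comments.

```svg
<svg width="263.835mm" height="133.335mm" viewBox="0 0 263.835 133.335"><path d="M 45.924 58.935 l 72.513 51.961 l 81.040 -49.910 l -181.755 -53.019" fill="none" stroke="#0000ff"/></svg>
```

G21
G90
G0 X45.924 Y74.400
M3 S869
G1 X118.437 Y22.439 F1511
G1 X199.477 Y72.349
G1 X17.722 Y125.368
M5

Since the viewBox matches the mm dimensions, user units are millimetres directly. The only transform is the Y-flip y_m = 133.335 − y_svg.

Shape 1 is a open polyline drawn with `<path>`. Its stroke #0000ff means cut at S869, F1511. After flipping Y the toolpath is (45.924,74.400) → (118.437,22.439) → (199.477,72.349) → (17.722,125.368).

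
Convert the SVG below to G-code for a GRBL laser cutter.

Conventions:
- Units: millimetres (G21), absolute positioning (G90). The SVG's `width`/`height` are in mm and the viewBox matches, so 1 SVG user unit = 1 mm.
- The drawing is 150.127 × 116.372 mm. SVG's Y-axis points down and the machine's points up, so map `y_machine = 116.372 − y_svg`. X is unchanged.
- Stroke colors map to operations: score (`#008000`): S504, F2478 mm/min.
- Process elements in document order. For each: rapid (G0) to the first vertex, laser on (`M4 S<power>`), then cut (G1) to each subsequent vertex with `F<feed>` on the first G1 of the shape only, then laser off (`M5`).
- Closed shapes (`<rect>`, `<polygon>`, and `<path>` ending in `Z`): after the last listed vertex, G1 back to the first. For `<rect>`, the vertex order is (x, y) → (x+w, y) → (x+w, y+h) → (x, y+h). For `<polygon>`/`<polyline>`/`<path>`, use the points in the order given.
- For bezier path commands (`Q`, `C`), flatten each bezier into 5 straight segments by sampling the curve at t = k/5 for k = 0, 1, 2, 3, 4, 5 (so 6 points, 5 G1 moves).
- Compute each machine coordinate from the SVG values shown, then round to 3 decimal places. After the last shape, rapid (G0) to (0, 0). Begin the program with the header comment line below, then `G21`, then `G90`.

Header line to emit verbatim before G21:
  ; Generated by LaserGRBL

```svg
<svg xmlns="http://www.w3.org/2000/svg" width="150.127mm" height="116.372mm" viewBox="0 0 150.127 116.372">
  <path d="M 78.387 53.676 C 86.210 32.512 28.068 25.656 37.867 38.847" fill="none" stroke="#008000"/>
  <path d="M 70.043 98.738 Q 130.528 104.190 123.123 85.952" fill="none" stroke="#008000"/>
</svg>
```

viewBox `0 0 150.127 116.372` with mm width/height → 1 unit = 1 mm. Flip: y_m = 116.372 − y_svg.

**Shape 1** — `<path>` cubic bezier, stroke `#008000` → score (S504, F2478). Control points (SVG): P0=(78.387,53.676), P1=(86.210,32.512), P2=(28.068,25.656), P3=(37.867,38.847); sampled at t=k/5. Machine vertices: (78.387,62.696) → (76.236,73.632) → (64.681,80.858) → (50.150,84.099) → (39.069,83.080) → (37.867,77.525). Open path.

**Shape 2** — `<path>` quadratic bezier, stroke `#008000` → score (S504, F2478). Control points (SVG): P0=(70.043,98.738), P1=(130.528,104.190), P2=(123.123,85.952); sampled at t=k/5. Machine vertices: (70.043,17.634) → (91.521,16.401) → (107.569,17.063) → (118.185,19.620) → (123.369,24.072) → (123.123,30.420). Open path.

; Generated by LaserGRBL
G21
G90
G0 X78.387 Y62.696
M4 S504
G1 X76.236 Y73.632 F2478
G1 X64.681 Y80.858
G1 X50.150 Y84.099
G1 X39.069 Y83.080
G1 X37.867 Y77.525
M5
G0 X70.043 Y17.634
M4 S504
G1 X91.521 Y16.401 F2478
G1 X107.569 Y17.063
G1 X118.185 Y19.620
G1 X123.369 Y24.072
G1 X123.123 Y30.420
M5
G0 X0.000 Y0.000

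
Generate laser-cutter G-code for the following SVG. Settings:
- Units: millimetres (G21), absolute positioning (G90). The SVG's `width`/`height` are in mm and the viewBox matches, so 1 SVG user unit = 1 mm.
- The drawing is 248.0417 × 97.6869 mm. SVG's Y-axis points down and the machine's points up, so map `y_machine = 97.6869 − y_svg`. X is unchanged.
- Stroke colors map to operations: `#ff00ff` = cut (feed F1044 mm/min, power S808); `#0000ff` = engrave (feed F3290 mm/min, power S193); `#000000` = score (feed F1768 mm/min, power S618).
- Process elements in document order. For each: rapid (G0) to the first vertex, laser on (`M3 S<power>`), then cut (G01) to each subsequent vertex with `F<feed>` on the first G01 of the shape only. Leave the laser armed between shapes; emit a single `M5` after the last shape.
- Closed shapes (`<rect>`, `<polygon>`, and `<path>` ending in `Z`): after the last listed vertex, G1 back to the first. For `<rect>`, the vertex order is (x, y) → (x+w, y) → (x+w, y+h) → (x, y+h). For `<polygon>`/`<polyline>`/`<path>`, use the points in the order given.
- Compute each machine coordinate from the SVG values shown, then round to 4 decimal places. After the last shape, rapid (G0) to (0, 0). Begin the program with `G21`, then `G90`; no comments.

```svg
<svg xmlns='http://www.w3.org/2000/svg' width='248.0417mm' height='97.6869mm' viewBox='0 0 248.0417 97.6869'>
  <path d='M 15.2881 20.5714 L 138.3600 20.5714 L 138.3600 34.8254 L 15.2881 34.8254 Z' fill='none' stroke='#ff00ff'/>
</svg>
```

Since the viewBox matches the mm dimensions, user units are millimetres directly. The only transform is the Y-flip y_m = 97.6869 − y_svg.

Shape 1 is a rectangle drawn with `<path>`. Its stroke #ff00ff means cut at S808, F1044. After flipping Y the toolpath is (15.2881,77.1155) → (138.3600,77.1155) → (138.3600,62.8615) → (15.2881,62.8615) → (15.2881,77.1155), returning to the start.

G21
G90
G0 X15.2881 Y77.1155
M3 S808
G01 X138.3600 Y77.1155 F1044
G01 X138.3600 Y62.8615
G01 X15.2881 Y62.8615
G01 X15.2881 Y77.1155
M5
G0 X0.0000 Y0.0000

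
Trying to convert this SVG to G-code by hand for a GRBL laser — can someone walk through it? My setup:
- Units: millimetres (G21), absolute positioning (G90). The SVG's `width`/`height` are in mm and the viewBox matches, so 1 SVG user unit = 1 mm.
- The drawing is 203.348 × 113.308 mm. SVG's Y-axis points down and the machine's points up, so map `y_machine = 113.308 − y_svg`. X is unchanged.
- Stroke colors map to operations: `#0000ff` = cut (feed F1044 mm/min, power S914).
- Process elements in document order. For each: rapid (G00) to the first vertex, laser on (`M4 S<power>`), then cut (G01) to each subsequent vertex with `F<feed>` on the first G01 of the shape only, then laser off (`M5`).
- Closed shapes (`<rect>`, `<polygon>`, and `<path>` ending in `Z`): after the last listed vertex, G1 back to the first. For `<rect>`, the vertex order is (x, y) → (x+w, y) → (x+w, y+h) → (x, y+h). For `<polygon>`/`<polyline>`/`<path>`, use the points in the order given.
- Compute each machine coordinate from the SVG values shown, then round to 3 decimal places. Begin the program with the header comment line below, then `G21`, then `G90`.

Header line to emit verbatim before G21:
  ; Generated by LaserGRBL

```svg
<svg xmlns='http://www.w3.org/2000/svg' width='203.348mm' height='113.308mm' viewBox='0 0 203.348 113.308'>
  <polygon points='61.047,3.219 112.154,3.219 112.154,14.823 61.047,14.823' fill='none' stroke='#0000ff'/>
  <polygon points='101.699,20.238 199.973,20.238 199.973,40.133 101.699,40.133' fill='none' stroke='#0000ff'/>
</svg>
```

; Generated by LaserGRBL
G21
G90
G00 X61.047 Y110.089
M4 S914
G01 X112.154 Y110.089 F1044
G01 X112.154 Y98.485
G01 X61.047 Y98.485
G01 X61.047 Y110.089
M5
G00 X101.699 Y93.070
M4 S914
G01 X199.973 Y93.070 F1044
G01 X199.973 Y73.175
G01 X101.699 Y73.175
G01 X101.699 Y93.070
M5

1 u = 1 mm; y_m = 113.308 − y.

[1] `<polygon>` rectangle, #0000ff→cut S914 F1044: (61.047,110.089) → (112.154,110.089) → (112.154,98.485) → (61.047,98.485) → (61.047,110.089) (closed)

[2] `<polygon>` rectangle, #0000ff→cut S914 F1044: (101.699,93.070) → (199.973,93.070) → (199.973,73.175) → (101.699,73.175) → (101.699,93.070) (closed)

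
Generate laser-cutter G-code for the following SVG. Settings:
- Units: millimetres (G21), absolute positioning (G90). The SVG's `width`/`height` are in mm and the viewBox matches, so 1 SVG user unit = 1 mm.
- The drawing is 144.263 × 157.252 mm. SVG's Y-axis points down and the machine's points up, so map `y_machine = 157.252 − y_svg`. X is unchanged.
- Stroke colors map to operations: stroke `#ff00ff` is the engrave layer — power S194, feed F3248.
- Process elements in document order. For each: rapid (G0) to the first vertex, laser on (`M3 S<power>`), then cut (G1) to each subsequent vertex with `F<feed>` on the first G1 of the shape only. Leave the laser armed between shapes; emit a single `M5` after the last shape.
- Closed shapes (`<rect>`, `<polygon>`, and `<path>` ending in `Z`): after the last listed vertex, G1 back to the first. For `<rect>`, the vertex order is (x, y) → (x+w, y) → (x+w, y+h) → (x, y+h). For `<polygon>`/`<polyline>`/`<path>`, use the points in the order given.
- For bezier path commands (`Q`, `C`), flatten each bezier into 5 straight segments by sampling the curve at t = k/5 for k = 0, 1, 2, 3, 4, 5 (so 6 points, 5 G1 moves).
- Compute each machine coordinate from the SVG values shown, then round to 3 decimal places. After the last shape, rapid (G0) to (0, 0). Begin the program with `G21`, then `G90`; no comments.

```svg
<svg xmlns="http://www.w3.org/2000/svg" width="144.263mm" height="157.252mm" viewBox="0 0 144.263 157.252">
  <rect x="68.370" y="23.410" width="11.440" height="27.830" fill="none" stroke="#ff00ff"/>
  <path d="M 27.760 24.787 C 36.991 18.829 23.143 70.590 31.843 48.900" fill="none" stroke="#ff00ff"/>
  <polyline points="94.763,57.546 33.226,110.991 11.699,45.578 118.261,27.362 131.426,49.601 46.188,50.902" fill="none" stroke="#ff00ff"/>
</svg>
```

viewBox `0 0 144.263 157.252` with mm width/height → 1 unit = 1 mm. Flip: y_m = 157.252 − y_svg.

**Shape 1** — `<rect>` rectangle, stroke `#ff00ff` → engrave (S194, F3248). Machine vertices: (68.370,133.842) → (79.810,133.842) → (79.810,106.012) → (68.370,106.012) → (68.370,133.842). Closed: final G1 returns to the first vertex.

**Shape 2** — `<path>` cubic bezier, stroke `#ff00ff` → engrave (S194, F3248). Control points (SVG): P0=(27.760,24.787), P1=(36.991,18.829), P2=(23.143,70.590), P3=(31.843,48.900); sampled at t=k/5. Machine vertices: (27.760,132.465) → (30.894,130.163) → (30.679,120.304) → (29.306,109.186) → (28.964,103.103) → (31.843,108.352). Open path.

**Shape 3** — `<polyline>` open polyline, stroke `#ff00ff` → engrave (S194, F3248). Machine vertices: (94.763,99.706) → (33.226,46.261) → (11.699,111.674) → (118.261,129.890) → (131.426,107.651) → (46.188,106.350). Open path.

G21
G90
G0 X68.370 Y133.842
M3 S194
G1 X79.810 Y133.842 F3248
G1 X79.810 Y106.012
G1 X68.370 Y106.012
G1 X68.370 Y133.842
G0 X27.760 Y132.465
M3 S194
G1 X30.894 Y130.163 F3248
G1 X30.679 Y120.304
G1 X29.306 Y109.186
G1 X28.964 Y103.103
G1 X31.843 Y108.352
G0 X94.763 Y99.706
M3 S194
G1 X33.226 Y46.261 F3248
G1 X11.699 Y111.674
G1 X118.261 Y129.890
G1 X131.426 Y107.651
G1 X46.188 Y106.350
M5
G0 X0.000 Y0.000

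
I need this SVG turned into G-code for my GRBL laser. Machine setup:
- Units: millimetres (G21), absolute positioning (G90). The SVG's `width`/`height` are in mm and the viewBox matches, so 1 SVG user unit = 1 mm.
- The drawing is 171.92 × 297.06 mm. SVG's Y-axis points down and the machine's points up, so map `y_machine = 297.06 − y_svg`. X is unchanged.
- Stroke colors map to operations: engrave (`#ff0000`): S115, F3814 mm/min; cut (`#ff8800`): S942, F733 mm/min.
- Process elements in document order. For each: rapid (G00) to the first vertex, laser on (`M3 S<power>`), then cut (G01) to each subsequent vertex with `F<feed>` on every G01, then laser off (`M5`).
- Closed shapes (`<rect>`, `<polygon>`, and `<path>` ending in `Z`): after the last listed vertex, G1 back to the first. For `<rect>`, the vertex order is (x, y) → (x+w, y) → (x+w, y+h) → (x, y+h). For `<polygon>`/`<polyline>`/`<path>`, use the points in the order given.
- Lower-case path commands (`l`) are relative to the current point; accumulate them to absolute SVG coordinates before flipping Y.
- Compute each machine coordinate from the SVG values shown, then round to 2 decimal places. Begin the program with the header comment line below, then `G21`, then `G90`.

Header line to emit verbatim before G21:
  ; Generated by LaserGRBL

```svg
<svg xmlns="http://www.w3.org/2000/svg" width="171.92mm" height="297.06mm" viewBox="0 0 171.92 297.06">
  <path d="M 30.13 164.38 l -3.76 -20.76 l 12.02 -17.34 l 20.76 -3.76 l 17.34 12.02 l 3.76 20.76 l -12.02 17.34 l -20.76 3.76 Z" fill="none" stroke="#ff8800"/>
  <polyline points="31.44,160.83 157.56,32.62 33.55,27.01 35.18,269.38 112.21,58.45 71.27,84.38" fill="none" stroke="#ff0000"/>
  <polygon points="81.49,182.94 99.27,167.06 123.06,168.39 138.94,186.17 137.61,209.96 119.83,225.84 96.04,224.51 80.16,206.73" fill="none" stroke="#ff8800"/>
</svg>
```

Since the viewBox matches the mm dimensions, user units are millimetres directly. The only transform is the Y-flip y_m = 297.06 − y_svg.

Shape 1 is a regular polygon drawn with `<path>`. Its stroke #ff8800 means cut at S942, F733. After flipping Y the toolpath is (30.13,132.68) → (26.37,153.44) → (38.39,170.78) → (59.15,174.54) → (76.49,162.52) → (80.25,141.76) → (68.23,124.42) → (47.47,120.66) → (30.13,132.68), returning to the start.

Shape 2 is a open polyline drawn with `<polyline>`. Its stroke #ff0000 means engrave at S115, F3814. After flipping Y the toolpath is (31.44,136.23) → (157.56,264.44) → (33.55,270.05) → (35.18,27.68) → (112.21,238.61) → (71.27,212.68).

Shape 3 is a regular polygon drawn with `<polygon>`. Its stroke #ff8800 means cut at S942, F733. After flipping Y the toolpath is (81.49,114.12) → (99.27,130.00) → (123.06,128.67) → (138.94,110.89) → (137.61,87.10) → (119.83,71.22) → (96.04,72.55) → (80.16,90.33) → (81.49,114.12), returning to the start.

; Generated by LaserGRBL
G21
G90
G00 X30.13 Y132.68
M3 S942
G01 X26.37 Y153.44 F733
G01 X38.39 Y170.78 F733
G01 X59.15 Y174.54 F733
G01 X76.49 Y162.52 F733
G01 X80.25 Y141.76 F733
G01 X68.23 Y124.42 F733
G01 X47.47 Y120.66 F733
G01 X30.13 Y132.68 F733
M5
G00 X31.44 Y136.23
M3 S115
G01 X157.56 Y264.44 F3814
G01 X33.55 Y270.05 F3814
G01 X35.18 Y27.68 F3814
G01 X112.21 Y238.61 F3814
G01 X71.27 Y212.68 F3814
M5
G00 X81.49 Y114.12
M3 S942
G01 X99.27 Y130.00 F733
G01 X123.06 Y128.67 F733
G01 X138.94 Y110.89 F733
G01 X137.61 Y87.10 F733
G01 X119.83 Y71.22 F733
G01 X96.04 Y72.55 F733
G01 X80.16 Y90.33 F733
G01 X81.49 Y114.12 F733
M5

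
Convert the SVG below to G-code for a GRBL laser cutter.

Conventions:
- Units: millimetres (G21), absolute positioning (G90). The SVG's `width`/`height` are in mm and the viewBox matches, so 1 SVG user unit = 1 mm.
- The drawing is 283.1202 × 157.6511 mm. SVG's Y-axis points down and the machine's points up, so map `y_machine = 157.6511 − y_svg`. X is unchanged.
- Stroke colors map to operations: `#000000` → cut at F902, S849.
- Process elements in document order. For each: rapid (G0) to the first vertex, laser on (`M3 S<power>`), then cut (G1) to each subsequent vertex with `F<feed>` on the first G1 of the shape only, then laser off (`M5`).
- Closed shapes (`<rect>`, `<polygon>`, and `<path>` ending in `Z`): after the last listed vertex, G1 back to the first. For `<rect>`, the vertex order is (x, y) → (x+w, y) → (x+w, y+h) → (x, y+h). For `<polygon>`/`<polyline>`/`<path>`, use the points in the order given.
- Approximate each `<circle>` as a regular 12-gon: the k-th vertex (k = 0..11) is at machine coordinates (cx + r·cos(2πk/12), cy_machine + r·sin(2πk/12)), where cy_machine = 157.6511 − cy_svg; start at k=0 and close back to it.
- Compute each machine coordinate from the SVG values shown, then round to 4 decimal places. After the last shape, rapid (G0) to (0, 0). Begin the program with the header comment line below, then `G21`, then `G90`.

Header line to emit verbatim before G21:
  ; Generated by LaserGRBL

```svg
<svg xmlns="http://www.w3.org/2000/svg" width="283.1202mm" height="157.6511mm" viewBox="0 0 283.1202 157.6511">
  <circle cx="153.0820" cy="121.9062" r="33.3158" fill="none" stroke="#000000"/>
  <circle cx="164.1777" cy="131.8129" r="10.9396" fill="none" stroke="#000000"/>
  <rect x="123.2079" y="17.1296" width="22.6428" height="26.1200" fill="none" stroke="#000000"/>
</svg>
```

viewBox `0 0 283.1202 157.6511` with mm width/height → 1 unit = 1 mm. Flip: y_m = 157.6511 − y_svg.

**Shape 1** — `<circle>` circle, stroke `#000000` → cut (S849, F902). Machine vertices: (186.3978,35.7449) → (181.9343,52.4028) → (169.7399,64.5972) → (153.0820,69.0607) → (136.4241,64.5972) → (124.2297,52.4028) → (119.7662,35.7449) → (124.2297,19.0870) → (136.4241,6.8926) → (153.0820,2.4291) → (169.7399,6.8926) → (181.9343,19.0870) → (186.3978,35.7449). Closed: final G1 returns to the first vertex.

**Shape 2** — `<circle>` circle, stroke `#000000` → cut (S849, F902). Machine vertices: (175.1173,25.8382) → (173.6517,31.3080) → (169.6475,35.3122) → (164.1777,36.7778) → (158.7079,35.3122) → (154.7037,31.3080) → (153.2381,25.8382) → (154.7037,20.3684) → (158.7079,16.3642) → (164.1777,14.8986) → (169.6475,16.3642) → (173.6517,20.3684) → (175.1173,25.8382). Closed: final G1 returns to the first vertex.

**Shape 3** — `<rect>` rectangle, stroke `#000000` → cut (S849, F902). Machine vertices: (123.2079,140.5215) → (145.8507,140.5215) → (145.8507,114.4015) → (123.2079,114.4015) → (123.2079,140.5215). Closed: final G1 returns to the first vertex.

; Generated by LaserGRBL
G21
G90
G0 X186.3978 Y35.7449
M3 S849
G1 X181.9343 Y52.4028 F902
G1 X169.7399 Y64.5972
G1 X153.0820 Y69.0607
G1 X136.4241 Y64.5972
G1 X124.2297 Y52.4028
G1 X119.7662 Y35.7449
G1 X124.2297 Y19.0870
G1 X136.4241 Y6.8926
G1 X153.0820 Y2.4291
G1 X169.7399 Y6.8926
G1 X181.9343 Y19.0870
G1 X186.3978 Y35.7449
M5
G0 X175.1173 Y25.8382
M3 S849
G1 X173.6517 Y31.3080 F902
G1 X169.6475 Y35.3122
G1 X164.1777 Y36.7778
G1 X158.7079 Y35.3122
G1 X154.7037 Y31.3080
G1 X153.2381 Y25.8382
G1 X154.7037 Y20.3684
G1 X158.7079 Y16.3642
G1 X164.1777 Y14.8986
G1 X169.6475 Y16.3642
G1 X173.6517 Y20.3684
G1 X175.1173 Y25.8382
M5
G0 X123.2079 Y140.5215
M3 S849
G1 X145.8507 Y140.5215 F902
G1 X145.8507 Y114.4015
G1 X123.2079 Y114.4015
G1 X123.2079 Y140.5215
M5
G0 X0.0000 Y0.0000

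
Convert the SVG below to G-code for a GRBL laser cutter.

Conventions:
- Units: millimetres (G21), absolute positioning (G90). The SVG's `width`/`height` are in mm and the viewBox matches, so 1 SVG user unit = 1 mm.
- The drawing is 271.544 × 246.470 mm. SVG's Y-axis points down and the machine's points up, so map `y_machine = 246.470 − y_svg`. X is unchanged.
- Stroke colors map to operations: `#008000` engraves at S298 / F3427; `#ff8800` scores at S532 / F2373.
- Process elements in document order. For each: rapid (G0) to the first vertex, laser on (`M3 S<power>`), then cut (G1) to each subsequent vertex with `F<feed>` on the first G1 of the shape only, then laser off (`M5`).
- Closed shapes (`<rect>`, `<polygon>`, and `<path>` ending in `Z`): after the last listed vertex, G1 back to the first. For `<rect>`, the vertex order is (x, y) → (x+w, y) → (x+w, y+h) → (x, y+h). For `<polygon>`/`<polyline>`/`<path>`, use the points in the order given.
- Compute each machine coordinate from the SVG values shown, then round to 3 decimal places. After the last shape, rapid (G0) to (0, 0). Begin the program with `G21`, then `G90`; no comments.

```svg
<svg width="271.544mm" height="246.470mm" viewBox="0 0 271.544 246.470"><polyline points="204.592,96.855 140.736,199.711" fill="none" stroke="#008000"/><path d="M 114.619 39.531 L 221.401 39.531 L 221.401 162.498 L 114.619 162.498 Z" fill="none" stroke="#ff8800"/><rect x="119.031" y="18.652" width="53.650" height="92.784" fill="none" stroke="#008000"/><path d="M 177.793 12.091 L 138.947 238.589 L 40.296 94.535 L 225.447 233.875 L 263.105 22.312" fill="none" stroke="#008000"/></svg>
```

G21
G90
G0 X204.592 Y149.615
M3 S298
G1 X140.736 Y46.759 F3427
M5
G0 X114.619 Y206.939
M3 S532
G1 X221.401 Y206.939 F2373
G1 X221.401 Y83.972
G1 X114.619 Y83.972
G1 X114.619 Y206.939
M5
G0 X119.031 Y227.818
M3 S298
G1 X172.681 Y227.818 F3427
G1 X172.681 Y135.034
G1 X119.031 Y135.034
G1 X119.031 Y227.818
M5
G0 X177.793 Y234.379
M3 S298
G1 X138.947 Y7.881 F3427
G1 X40.296 Y151.935
G1 X225.447 Y12.595
G1 X263.105 Y224.158
M5
G0 X0.000 Y0.000

viewBox `0 0 271.544 246.470` with mm width/height → 1 unit = 1 mm. Flip: y_m = 246.470 − y_svg.

**Shape 1** — `<polyline>` line segment, stroke `#008000` → engrave (S298, F3427). Machine vertices: (204.592,149.615) → (140.736,46.759). Open path.

**Shape 2** — `<path>` rectangle, stroke `#ff8800` → score (S532, F2373). Machine vertices: (114.619,206.939) → (221.401,206.939) → (221.401,83.972) → (114.619,83.972) → (114.619,206.939). Closed: final G1 returns to the first vertex.

**Shape 3** — `<rect>` rectangle, stroke `#008000` → engrave (S298, F3427). Machine vertices: (119.031,227.818) → (172.681,227.818) → (172.681,135.034) → (119.031,135.034) → (119.031,227.818). Closed: final G1 returns to the first vertex.

**Shape 4** — `<path>` open polyline, stroke `#008000` → engrave (S298, F3427). Machine vertices: (177.793,234.379) → (138.947,7.881) → (40.296,151.935) → (225.447,12.595) → (263.105,224.158). Open path.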